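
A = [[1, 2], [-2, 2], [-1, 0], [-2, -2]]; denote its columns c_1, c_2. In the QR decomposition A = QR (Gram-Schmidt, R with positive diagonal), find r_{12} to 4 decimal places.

r_{12} = 0.6325

c_1 = (1, -2, -1, -2); ‖c_1‖ = 3.1623, so q_1 = (0.3162, -0.6325, -0.3162, -0.6325).
r_{12} = q_1·c_2 = 0.6325.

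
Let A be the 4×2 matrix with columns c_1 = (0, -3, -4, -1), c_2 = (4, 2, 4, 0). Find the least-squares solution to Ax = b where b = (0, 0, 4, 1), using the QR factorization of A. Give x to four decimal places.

e_1 = c_1/‖c_1‖ = (0, -3, -4, -1)/5.0990 = (0.0000, -0.5883, -0.7845, -0.1961).
r_{12} = e_1·c_2 = -4.3146.
u_2 = c_2 + 4.3146·e_1 = (4.0000, -0.5385, 0.6154, -0.8462).
‖u_2‖ = 4.1695, so e_2 = (0.9594, -0.1291, 0.1476, -0.2029).
Qᵀb = (-3.3340, 0.3874).
Back-substitute: x_2 = 0.3874/4.1695 = 0.0929.
x_1 = (-3.3340 + 4.3146·0.0929)/5.0990 = -0.5752.

x = (-0.5752, 0.0929)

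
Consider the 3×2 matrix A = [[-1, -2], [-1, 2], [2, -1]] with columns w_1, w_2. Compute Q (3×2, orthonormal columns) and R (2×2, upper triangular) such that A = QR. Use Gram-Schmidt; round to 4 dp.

w_1 = (-1, -1, 2); ‖w_1‖ = 2.4495, so e_1 = (-0.4082, -0.4082, 0.8165).
e_1·w_2 = (-0.4082)·(-2) + (-0.4082)·2 + 0.8165·(-1) = -0.8165.
u_2 = w_2 + 0.8165·e_1 = (-2.3333, 1.6667, -0.3333).
‖u_2‖ = 2.8868, so e_2 = (-0.8083, 0.5774, -0.1155).

Q = [[-0.4082, -0.8083], [-0.4082, 0.5774], [0.8165, -0.1155]], R = [[2.4495, -0.8165], [0.0000, 2.8868]]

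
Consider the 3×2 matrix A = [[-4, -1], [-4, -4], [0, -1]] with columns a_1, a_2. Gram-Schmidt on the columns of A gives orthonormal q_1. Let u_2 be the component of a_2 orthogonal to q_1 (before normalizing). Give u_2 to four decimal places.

u_2 = (1.5000, -1.5000, -1.0000)

a_1 = (-4, -4, 0); ‖a_1‖ = 5.6569, so q_1 = (-0.7071, -0.7071, 0.0000).
q_1·a_2 = (-0.7071)·(-1) + (-0.7071)·(-4) + 0.0000·(-1) = 3.5355.
u_2 = a_2 − 3.5355·q_1 = (1.5000, -1.5000, -1.0000).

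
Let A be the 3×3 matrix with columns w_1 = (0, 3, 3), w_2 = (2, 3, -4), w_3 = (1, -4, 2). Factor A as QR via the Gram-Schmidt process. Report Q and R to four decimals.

w_1 = (0, 3, 3); ‖w_1‖ = 4.2426, so q_1 = (0.0000, 0.7071, 0.7071).
q_1·w_2 = 0.0000·2 + 0.7071·3 + 0.7071·(-4) = -0.7071.
u_2 = w_2 + 0.7071·q_1 = (2.0000, 3.5000, -3.5000).
‖u_2‖ = 5.3385, so q_2 = (0.3746, 0.6556, -0.6556).
q_1·w_3 = 0.0000·1 + 0.7071·(-4) + 0.7071·2 = -1.4142; q_2·w_3 = 0.3746·1 + 0.6556·(-4) + (-0.6556)·2 = -3.5590.
u_3 = w_3 + 1.4142·q_1 + 3.5590·q_2 = (2.3333, -0.6667, 0.6667).
‖u_3‖ = 2.5166, so q_3 = (0.9272, -0.2649, 0.2649).

Q = [[0.0000, 0.3746, 0.9272], [0.7071, 0.6556, -0.2649], [0.7071, -0.6556, 0.2649]], R = [[4.2426, -0.7071, -1.4142], [0.0000, 5.3385, -3.5590], [0.0000, 0.0000, 2.5166]]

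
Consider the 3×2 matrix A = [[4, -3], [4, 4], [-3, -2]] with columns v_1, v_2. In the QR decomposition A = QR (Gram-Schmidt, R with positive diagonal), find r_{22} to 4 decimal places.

r_{22} = 5.1537

v_1 = (4, 4, -3); ‖v_1‖ = 6.4031, so q_1 = (0.6247, 0.6247, -0.4685).
q_1·v_2 = 0.6247·(-3) + 0.6247·4 + (-0.4685)·(-2) = 1.5617.
u_2 = v_2 − 1.5617·q_1 = (-3.9756, 3.0244, -1.2683).
r_{22} = ‖u_2‖ = 5.1537.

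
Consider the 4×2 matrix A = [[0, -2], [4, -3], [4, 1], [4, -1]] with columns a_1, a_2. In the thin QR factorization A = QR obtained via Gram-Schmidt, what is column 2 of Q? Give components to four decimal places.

q_2 = (-0.5774, -0.5774, 0.5774, 0.0000)

q_1 = a_1/‖a_1‖ = (0, 4, 4, 4)/6.9282 = (0.0000, 0.5774, 0.5774, 0.5774).
r_{12} = q_1·a_2 = -1.7321.
u_2 = a_2 + 1.7321·q_1 = (-2.0000, -2.0000, 2.0000, 0.0000).
‖u_2‖ = 3.4641, so q_2 = (-0.5774, -0.5774, 0.5774, 0.0000).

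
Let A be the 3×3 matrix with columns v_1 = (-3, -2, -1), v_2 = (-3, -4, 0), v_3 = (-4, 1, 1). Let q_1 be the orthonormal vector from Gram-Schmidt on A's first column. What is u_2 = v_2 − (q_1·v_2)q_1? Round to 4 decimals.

q_1 = v_1/‖v_1‖ = (-3, -2, -1)/3.7417 = (-0.8018, -0.5345, -0.2673).
r_{12} = q_1·v_2 = 4.5434.
u_2 = v_2 − 4.5434·q_1 = (0.6429, -1.5714, 1.2143).

u_2 = (0.6429, -1.5714, 1.2143)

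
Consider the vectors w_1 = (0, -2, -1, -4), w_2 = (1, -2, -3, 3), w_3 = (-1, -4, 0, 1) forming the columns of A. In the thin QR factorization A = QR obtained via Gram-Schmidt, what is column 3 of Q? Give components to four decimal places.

w_1 = (0, -2, -1, -4); ‖w_1‖ = 4.5826, so e_1 = (0.0000, -0.4364, -0.2182, -0.8729).
e_1·w_2 = 0.0000·1 + (-0.4364)·(-2) + (-0.2182)·(-3) + (-0.8729)·3 = -1.0911.
u_2 = w_2 + 1.0911·e_1 = (1.0000, -2.4762, -3.2381, 2.0476).
‖u_2‖ = 4.6701, so e_2 = (0.2141, -0.5302, -0.6934, 0.4385).
e_1·w_3 = 0.0000·(-1) + (-0.4364)·(-4) + (-0.2182)·0 + (-0.8729)·1 = 0.8729; e_2·w_3 = 0.2141·(-1) + (-0.5302)·(-4) + (-0.6934)·0 + 0.4385·1 = 2.3452.
u_3 = w_3 − 0.8729·e_1 − 2.3452·e_2 = (-1.5022, -2.3755, 1.8166, 0.7336).
‖u_3‖ = 3.4261, so e_3 = (-0.4385, -0.6934, 0.5302, 0.2141).

e_3 = (-0.4385, -0.6934, 0.5302, 0.2141)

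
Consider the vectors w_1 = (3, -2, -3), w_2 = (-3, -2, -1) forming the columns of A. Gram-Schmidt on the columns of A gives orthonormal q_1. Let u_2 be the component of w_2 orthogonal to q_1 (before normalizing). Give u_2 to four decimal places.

w_1 = (3, -2, -3); ‖w_1‖ = 4.6904, so q_1 = (0.6396, -0.4264, -0.6396).
q_1·w_2 = 0.6396·(-3) + (-0.4264)·(-2) + (-0.6396)·(-1) = -0.4264.
u_2 = w_2 + 0.4264·q_1 = (-2.7273, -2.1818, -1.2727).

u_2 = (-2.7273, -2.1818, -1.2727)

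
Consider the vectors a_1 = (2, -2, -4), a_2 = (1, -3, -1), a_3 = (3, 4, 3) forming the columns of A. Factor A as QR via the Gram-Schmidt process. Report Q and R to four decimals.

Q = [[0.4082, 0.0000, 0.9129], [-0.4082, -0.8944, 0.1826], [-0.8165, 0.4472, 0.3651]], R = [[4.8990, 2.4495, -2.8577], [0.0000, 2.2361, -2.2361], [0.0000, 0.0000, 4.5644]]

a_1 = (2, -2, -4); ‖a_1‖ = 4.8990, so e_1 = (0.4082, -0.4082, -0.8165).
e_1·a_2 = 0.4082·1 + (-0.4082)·(-3) + (-0.8165)·(-1) = 2.4495.
u_2 = a_2 − 2.4495·e_1 = (0.0000, -2.0000, 1.0000).
‖u_2‖ = 2.2361, so e_2 = (0.0000, -0.8944, 0.4472).
e_1·a_3 = 0.4082·3 + (-0.4082)·4 + (-0.8165)·3 = -2.8577; e_2·a_3 = (0.0000)·3 + (-0.8944)·4 + 0.4472·3 = -2.2361.
u_3 = a_3 + 2.8577·e_1 + 2.2361·e_2 = (4.1667, 0.8333, 1.6667).
‖u_3‖ = 4.5644, so e_3 = (0.9129, 0.1826, 0.3651).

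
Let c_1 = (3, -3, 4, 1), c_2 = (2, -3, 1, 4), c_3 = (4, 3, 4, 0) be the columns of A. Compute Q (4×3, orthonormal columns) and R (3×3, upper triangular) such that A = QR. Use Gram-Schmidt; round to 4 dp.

Q = [[0.5071, 0.0074, 0.4814], [-0.5071, -0.2666, 0.8004], [0.6761, -0.4221, 0.1593], [0.1690, 0.8664, 0.3198]], R = [[5.9161, 3.8877, 3.2116], [0.0000, 3.8582, -2.4586], [0.0000, 0.0000, 4.9640]]

c_1 = (3, -3, 4, 1); ‖c_1‖ = 5.9161, so e_1 = (0.5071, -0.5071, 0.6761, 0.1690).
e_1·c_2 = 0.5071·2 + (-0.5071)·(-3) + 0.6761·1 + 0.1690·4 = 3.8877.
u_2 = c_2 − 3.8877·e_1 = (0.0286, -1.0286, -1.6286, 3.3429).
‖u_2‖ = 3.8582, so e_2 = (0.0074, -0.2666, -0.4221, 0.8664).
e_1·c_3 = 0.5071·4 + (-0.5071)·3 + 0.6761·4 + 0.1690·0 = 3.2116; e_2·c_3 = 0.0074·4 + (-0.2666)·3 + (-0.4221)·4 + 0.8664·0 = -2.4586.
u_3 = c_3 − 3.2116·e_1 + 2.4586·e_2 = (2.3896, 3.9731, 0.7908, 1.5873).
‖u_3‖ = 4.9640, so e_3 = (0.4814, 0.8004, 0.1593, 0.3198).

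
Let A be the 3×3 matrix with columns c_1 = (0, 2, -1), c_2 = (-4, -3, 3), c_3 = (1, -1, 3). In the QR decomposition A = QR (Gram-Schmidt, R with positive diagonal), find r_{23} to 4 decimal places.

c_1 = (0, 2, -1); ‖c_1‖ = 2.2361, so e_1 = (0.0000, 0.8944, -0.4472).
e_1·c_2 = 0.0000·(-4) + 0.8944·(-3) + (-0.4472)·3 = -4.0249.
u_2 = c_2 + 4.0249·e_1 = (-4.0000, 0.6000, 1.2000).
‖u_2‖ = 4.2190, so e_2 = (-0.9481, 0.1422, 0.2844).
r_{23} = e_2·c_3 = -0.2370.

r_{23} = -0.2370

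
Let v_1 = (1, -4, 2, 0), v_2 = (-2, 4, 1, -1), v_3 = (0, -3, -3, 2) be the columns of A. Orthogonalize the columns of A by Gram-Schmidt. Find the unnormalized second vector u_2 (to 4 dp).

v_1 = (1, -4, 2, 0); ‖v_1‖ = 4.5826, so q_1 = (0.2182, -0.8729, 0.4364, 0.0000).
q_1·v_2 = 0.2182·(-2) + (-0.8729)·4 + 0.4364·1 + 0.0000·(-1) = -3.4915.
u_2 = v_2 + 3.4915·q_1 = (-1.2381, 0.9524, 2.5238, -1.0000).

u_2 = (-1.2381, 0.9524, 2.5238, -1.0000)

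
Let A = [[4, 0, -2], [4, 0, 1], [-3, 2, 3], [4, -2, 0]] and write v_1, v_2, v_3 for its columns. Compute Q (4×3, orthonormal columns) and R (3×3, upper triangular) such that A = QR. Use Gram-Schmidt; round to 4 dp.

Q = [[0.5298, 0.4600, -0.5547], [0.5298, 0.4600, 0.4286], [-0.3974, 0.5914, 0.5043], [0.5298, -0.4764, 0.5043]], R = [[7.5498, -1.8543, -1.7219], [0.0000, 2.1357, 1.3143], [0.0000, 0.0000, 3.0509]]

e_1 = v_1/‖v_1‖ = (4, 4, -3, 4)/7.5498 = (0.5298, 0.5298, -0.3974, 0.5298).
r_{12} = e_1·v_2 = -1.8543.
u_2 = v_2 + 1.8543·e_1 = (0.9825, 0.9825, 1.2632, -1.0175).
‖u_2‖ = 2.1357, so e_2 = (0.4600, 0.4600, 0.5914, -0.4764).
r_{13} = e_1·v_3 = -1.7219; r_{23} = e_2·v_3 = 1.3143.
u_3 = v_3 + 1.7219·e_1 − 1.3143·e_2 = (-1.6923, 1.3077, 1.5385, 1.5385).
‖u_3‖ = 3.0509, so e_3 = (-0.5547, 0.4286, 0.5043, 0.5043).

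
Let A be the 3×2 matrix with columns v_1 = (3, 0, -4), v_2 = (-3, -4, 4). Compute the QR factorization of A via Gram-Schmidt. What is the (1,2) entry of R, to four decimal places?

r_{12} = -5.0000

v_1 = (3, 0, -4); ‖v_1‖ = 5.0000, so q_1 = (0.6000, 0.0000, -0.8000).
r_{12} = q_1·v_2 = -5.0000.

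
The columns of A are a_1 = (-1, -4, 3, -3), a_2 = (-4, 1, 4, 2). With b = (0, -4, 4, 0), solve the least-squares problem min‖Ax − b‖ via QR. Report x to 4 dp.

x = (0.7657, 0.2002)

e_1 = a_1/‖a_1‖ = (-1, -4, 3, -3)/5.9161 = (-0.1690, -0.6761, 0.5071, -0.5071).
r_{12} = e_1·a_2 = 1.0142.
u_2 = a_2 − 1.0142·e_1 = (-3.8286, 1.6857, 3.4857, 2.5143).
‖u_2‖ = 5.9976, so e_2 = (-0.6383, 0.2811, 0.5812, 0.4192).
Qᵀb = (4.7329, 1.2005).
Back-substitute: x_2 = 1.2005/5.9976 = 0.2002.
x_1 = (4.7329 − 1.0142·0.2002)/5.9161 = 0.7657.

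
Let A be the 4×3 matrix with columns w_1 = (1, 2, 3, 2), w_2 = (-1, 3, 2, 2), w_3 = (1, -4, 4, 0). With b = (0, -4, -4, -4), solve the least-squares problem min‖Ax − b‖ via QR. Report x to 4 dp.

x = (-0.8485, -0.8485, 0.0000)

q_1 = w_1/‖w_1‖ = (1, 2, 3, 2)/4.2426 = (0.2357, 0.4714, 0.7071, 0.4714).
r_{12} = q_1·w_2 = 3.5355.
u_2 = w_2 − 3.5355·q_1 = (-1.8333, 1.3333, -0.5000, 0.3333).
‖u_2‖ = 2.3452, so q_2 = (-0.7817, 0.5685, -0.2132, 0.1421).
r_{13} = q_1·w_3 = 1.1785; r_{23} = q_2·w_3 = -3.9087.
u_3 = w_3 − 1.1785·q_1 + 3.9087·q_2 = (-2.3333, -2.3333, 2.3333, 0.0000).
‖u_3‖ = 4.0415, so q_3 = (-0.5774, -0.5774, 0.5774, 0.0000).
Qᵀb = (-6.5997, -1.9899, 0.0000).
Back-substitute: x_3 = 0.0000/4.0415 = 0.0000.
x_2 = (-1.9899 + 3.9087·0.0000)/2.3452 = -0.8485.
x_1 = (-6.5997 − 3.5355·(-0.8485) − 1.1785·0.0000)/4.2426 = -0.8485.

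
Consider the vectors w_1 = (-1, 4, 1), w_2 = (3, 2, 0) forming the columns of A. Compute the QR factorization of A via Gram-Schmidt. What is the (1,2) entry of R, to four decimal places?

r_{12} = 1.1785

w_1 = (-1, 4, 1); ‖w_1‖ = 4.2426, so e_1 = (-0.2357, 0.9428, 0.2357).
r_{12} = e_1·w_2 = 1.1785.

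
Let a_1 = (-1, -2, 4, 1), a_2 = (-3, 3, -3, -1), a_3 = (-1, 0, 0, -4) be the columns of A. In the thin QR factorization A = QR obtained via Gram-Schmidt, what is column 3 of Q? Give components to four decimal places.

q_3 = (-0.0100, -0.1868, 0.1469, -0.9713)

a_1 = (-1, -2, 4, 1); ‖a_1‖ = 4.6904, so q_1 = (-0.2132, -0.4264, 0.8528, 0.2132).
q_1·a_2 = (-0.2132)·(-3) + (-0.4264)·3 + 0.8528·(-3) + 0.2132·(-1) = -3.4112.
u_2 = a_2 + 3.4112·q_1 = (-3.7273, 1.5455, -0.0909, -0.2727).
‖u_2‖ = 4.0452, so q_2 = (-0.9214, 0.3820, -0.0225, -0.0674).
q_1·a_3 = (-0.2132)·(-1) + (-0.4264)·0 + 0.8528·0 + 0.2132·(-4) = -0.6396; q_2·a_3 = (-0.9214)·(-1) + 0.3820·0 + (-0.0225)·0 + (-0.0674)·(-4) = 1.1911.
u_3 = a_3 + 0.6396·q_1 − 1.1911·q_2 = (-0.0389, -0.7278, 0.5722, -3.7833).
‖u_3‖ = 3.8952, so q_3 = (-0.0100, -0.1868, 0.1469, -0.9713).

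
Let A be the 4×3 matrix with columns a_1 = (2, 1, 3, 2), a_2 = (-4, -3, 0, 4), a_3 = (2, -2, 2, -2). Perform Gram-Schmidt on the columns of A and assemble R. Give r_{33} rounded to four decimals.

e_1 = a_1/‖a_1‖ = (2, 1, 3, 2)/4.2426 = (0.4714, 0.2357, 0.7071, 0.4714).
r_{12} = e_1·a_2 = -0.7071.
u_2 = a_2 + 0.7071·e_1 = (-3.6667, -2.8333, 0.5000, 4.3333).
‖u_2‖ = 6.3640, so e_2 = (-0.5762, -0.4452, 0.0786, 0.6809).
r_{13} = e_1·a_3 = 0.9428; r_{23} = e_2·a_3 = -1.4666.
u_3 = a_3 − 0.9428·e_1 + 1.4666·e_2 = (0.7106, -2.8752, 1.4486, -1.4458).
r_{33} = ‖u_3‖ = 3.6000.

r_{33} = 3.6000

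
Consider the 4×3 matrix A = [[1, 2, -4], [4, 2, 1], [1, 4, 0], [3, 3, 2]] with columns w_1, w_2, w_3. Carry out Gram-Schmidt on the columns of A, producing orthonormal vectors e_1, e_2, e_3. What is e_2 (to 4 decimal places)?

e_2 = (0.3136, -0.3844, 0.8598, 0.1214)

e_1 = w_1/‖w_1‖ = (1, 4, 1, 3)/5.1962 = (0.1925, 0.7698, 0.1925, 0.5774).
r_{12} = e_1·w_2 = 4.4264.
u_2 = w_2 − 4.4264·e_1 = (1.1481, -1.4074, 3.1481, 0.4444).
‖u_2‖ = 3.6616, so e_2 = (0.3136, -0.3844, 0.8598, 0.1214).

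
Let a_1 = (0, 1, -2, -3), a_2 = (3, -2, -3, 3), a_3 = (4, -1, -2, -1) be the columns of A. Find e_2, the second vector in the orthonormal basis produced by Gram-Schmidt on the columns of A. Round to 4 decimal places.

e_2 = (0.5550, -0.3040, -0.6872, 0.3568)

a_1 = (0, 1, -2, -3); ‖a_1‖ = 3.7417, so e_1 = (0.0000, 0.2673, -0.5345, -0.8018).
e_1·a_2 = 0.0000·3 + 0.2673·(-2) + (-0.5345)·(-3) + (-0.8018)·3 = -1.3363.
u_2 = a_2 + 1.3363·e_1 = (3.0000, -1.6429, -3.7143, 1.9286).
‖u_2‖ = 5.4050, so e_2 = (0.5550, -0.3040, -0.6872, 0.3568).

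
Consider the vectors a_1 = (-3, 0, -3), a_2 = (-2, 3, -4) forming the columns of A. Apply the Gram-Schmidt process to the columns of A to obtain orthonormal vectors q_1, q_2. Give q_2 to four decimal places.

q_1 = a_1/‖a_1‖ = (-3, 0, -3)/4.2426 = (-0.7071, 0.0000, -0.7071).
r_{12} = q_1·a_2 = 4.2426.
u_2 = a_2 − 4.2426·q_1 = (1.0000, 3.0000, -1.0000).
‖u_2‖ = 3.3166, so q_2 = (0.3015, 0.9045, -0.3015).

q_2 = (0.3015, 0.9045, -0.3015)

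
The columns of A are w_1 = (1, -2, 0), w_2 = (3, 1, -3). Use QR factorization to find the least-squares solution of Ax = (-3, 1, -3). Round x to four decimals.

q_1 = w_1/‖w_1‖ = (1, -2, 0)/2.2361 = (0.4472, -0.8944, 0.0000).
r_{12} = q_1·w_2 = 0.4472.
u_2 = w_2 − 0.4472·q_1 = (2.8000, 1.4000, -3.0000).
‖u_2‖ = 4.3359, so q_2 = (0.6458, 0.3229, -0.6919).
Qᵀb = (-2.2361, 0.4613).
Back-substitute: x_2 = 0.4613/4.3359 = 0.1064.
x_1 = (-2.2361 − 0.4472·0.1064)/2.2361 = -1.0213.

x = (-1.0213, 0.1064)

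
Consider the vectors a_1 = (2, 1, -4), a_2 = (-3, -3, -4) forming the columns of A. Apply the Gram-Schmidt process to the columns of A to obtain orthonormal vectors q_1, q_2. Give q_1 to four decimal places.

q_1 = (0.4364, 0.2182, -0.8729)

a_1 = (2, 1, -4); ‖a_1‖ = 4.5826, so q_1 = (0.4364, 0.2182, -0.8729).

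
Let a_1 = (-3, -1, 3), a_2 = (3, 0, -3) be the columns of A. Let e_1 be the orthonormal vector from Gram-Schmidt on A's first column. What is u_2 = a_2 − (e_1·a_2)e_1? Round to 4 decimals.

e_1 = a_1/‖a_1‖ = (-3, -1, 3)/4.3589 = (-0.6882, -0.2294, 0.6882).
r_{12} = e_1·a_2 = -4.1295.
u_2 = a_2 + 4.1295·e_1 = (0.1579, -0.9474, -0.1579).

u_2 = (0.1579, -0.9474, -0.1579)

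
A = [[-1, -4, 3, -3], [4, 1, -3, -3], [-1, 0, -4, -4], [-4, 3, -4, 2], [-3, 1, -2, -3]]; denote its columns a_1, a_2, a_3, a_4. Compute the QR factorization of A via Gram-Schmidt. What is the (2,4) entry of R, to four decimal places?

e_1 = a_1/‖a_1‖ = (-1, 4, -1, -4, -3)/6.5574 = (-0.1525, 0.6100, -0.1525, -0.6100, -0.4575).
r_{12} = e_1·a_2 = -1.0675.
u_2 = a_2 + 1.0675·e_1 = (-4.1628, 1.6512, -0.1628, 2.3488, 0.5116).
‖u_2‖ = 5.0853, so e_2 = (-0.8186, 0.3247, -0.0320, 0.4619, 0.1006).
r_{24} = e_2·a_4 = 2.2317.

r_{24} = 2.2317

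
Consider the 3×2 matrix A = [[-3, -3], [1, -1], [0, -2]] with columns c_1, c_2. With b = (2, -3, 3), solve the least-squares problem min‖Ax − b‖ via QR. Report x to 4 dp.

x = (-0.7105, -0.2368)

e_1 = c_1/‖c_1‖ = (-3, 1, 0)/3.1623 = (-0.9487, 0.3162, 0.0000).
r_{12} = e_1·c_2 = 2.5298.
u_2 = c_2 − 2.5298·e_1 = (-0.6000, -1.8000, -2.0000).
‖u_2‖ = 2.7568, so e_2 = (-0.2176, -0.6529, -0.7255).
Qᵀb = (-2.8460, -0.6529).
Back-substitute: x_2 = -0.6529/2.7568 = -0.2368.
x_1 = (-2.8460 − 2.5298·(-0.2368))/3.1623 = -0.7105.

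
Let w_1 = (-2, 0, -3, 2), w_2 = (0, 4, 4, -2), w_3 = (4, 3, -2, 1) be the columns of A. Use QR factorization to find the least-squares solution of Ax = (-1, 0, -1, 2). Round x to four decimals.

w_1 = (-2, 0, -3, 2); ‖w_1‖ = 4.1231, so e_1 = (-0.4851, 0.0000, -0.7276, 0.4851).
e_1·w_2 = (-0.4851)·0 + 0.0000·4 + (-0.7276)·4 + 0.4851·(-2) = -3.8806.
u_2 = w_2 + 3.8806·e_1 = (-1.8824, 4.0000, 1.1765, -0.1176).
‖u_2‖ = 4.5762, so e_2 = (-0.4113, 0.8741, 0.2571, -0.0257).
e_1·w_3 = (-0.4851)·4 + 0.0000·3 + (-0.7276)·(-2) + 0.4851·1 = 0.0000; e_2·w_3 = (-0.4113)·4 + 0.8741·3 + 0.2571·(-2) + (-0.0257)·1 = 0.4370.
u_3 = w_3 + 0.0000·e_1 − 0.4370·e_2 = (4.1798, 2.6180, -2.1124, 1.0112).
‖u_3‖ = 5.4598, so e_3 = (0.7656, 0.4795, -0.3869, 0.1852).
Qᵀb = (2.1828, 0.1028, -0.0082).
Back-substitute: x_3 = -0.0082/5.4598 = -0.0015.
x_2 = (0.1028 − 0.4370·(-0.0015))/4.5762 = 0.0226.
x_1 = (2.1828 + 3.8806·0.0226 + 0.0000·(-0.0015))/4.1231 = 0.5507.

x = (0.5507, 0.0226, -0.0015)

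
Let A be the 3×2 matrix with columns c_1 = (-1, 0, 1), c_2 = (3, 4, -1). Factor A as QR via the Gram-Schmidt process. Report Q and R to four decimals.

e_1 = c_1/‖c_1‖ = (-1, 0, 1)/1.4142 = (-0.7071, 0.0000, 0.7071).
r_{12} = e_1·c_2 = -2.8284.
u_2 = c_2 + 2.8284·e_1 = (1.0000, 4.0000, 1.0000).
‖u_2‖ = 4.2426, so e_2 = (0.2357, 0.9428, 0.2357).

Q = [[-0.7071, 0.2357], [0.0000, 0.9428], [0.7071, 0.2357]], R = [[1.4142, -2.8284], [0.0000, 4.2426]]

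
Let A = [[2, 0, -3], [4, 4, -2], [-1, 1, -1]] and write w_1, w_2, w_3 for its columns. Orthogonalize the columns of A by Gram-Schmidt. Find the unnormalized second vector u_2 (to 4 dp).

w_1 = (2, 4, -1); ‖w_1‖ = 4.5826, so q_1 = (0.4364, 0.8729, -0.2182).
q_1·w_2 = 0.4364·0 + 0.8729·4 + (-0.2182)·1 = 3.2733.
u_2 = w_2 − 3.2733·q_1 = (-1.4286, 1.1429, 1.7143).

u_2 = (-1.4286, 1.1429, 1.7143)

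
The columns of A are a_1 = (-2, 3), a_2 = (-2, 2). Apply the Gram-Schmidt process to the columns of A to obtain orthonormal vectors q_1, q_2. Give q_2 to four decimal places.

q_2 = (-0.8321, -0.5547)

a_1 = (-2, 3); ‖a_1‖ = 3.6056, so q_1 = (-0.5547, 0.8321).
q_1·a_2 = (-0.5547)·(-2) + 0.8321·2 = 2.7735.
u_2 = a_2 − 2.7735·q_1 = (-0.4615, -0.3077).
‖u_2‖ = 0.5547, so q_2 = (-0.8321, -0.5547).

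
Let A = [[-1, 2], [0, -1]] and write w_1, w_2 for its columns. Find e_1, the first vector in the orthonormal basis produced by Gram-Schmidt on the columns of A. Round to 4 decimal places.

e_1 = (-1.0000, 0.0000)

w_1 = (-1, 0); ‖w_1‖ = 1.0000, so e_1 = (-1.0000, 0.0000).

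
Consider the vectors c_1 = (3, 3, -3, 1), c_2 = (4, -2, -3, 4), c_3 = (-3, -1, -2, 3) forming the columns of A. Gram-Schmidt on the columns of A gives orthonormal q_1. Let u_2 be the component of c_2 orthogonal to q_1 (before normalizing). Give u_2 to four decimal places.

c_1 = (3, 3, -3, 1); ‖c_1‖ = 5.2915, so q_1 = (0.5669, 0.5669, -0.5669, 0.1890).
q_1·c_2 = 0.5669·4 + 0.5669·(-2) + (-0.5669)·(-3) + 0.1890·4 = 3.5907.
u_2 = c_2 − 3.5907·q_1 = (1.9643, -4.0357, -0.9643, 3.3214).

u_2 = (1.9643, -4.0357, -0.9643, 3.3214)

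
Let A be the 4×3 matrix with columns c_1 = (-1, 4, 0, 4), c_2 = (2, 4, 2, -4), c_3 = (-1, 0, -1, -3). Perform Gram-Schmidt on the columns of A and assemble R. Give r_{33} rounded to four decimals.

q_1 = c_1/‖c_1‖ = (-1, 4, 0, 4)/5.7446 = (-0.1741, 0.6963, 0.0000, 0.6963).
r_{12} = q_1·c_2 = -0.3482.
u_2 = c_2 + 0.3482·q_1 = (1.9394, 4.2424, 2.0000, -3.7576).
‖u_2‖ = 6.3150, so q_2 = (0.3071, 0.6718, 0.3167, -0.5950).
r_{13} = q_1·c_3 = -1.9149; r_{23} = q_2·c_3 = 1.1613.
u_3 = c_3 + 1.9149·q_1 − 1.1613·q_2 = (-1.6900, 0.5532, -1.3678, -0.9757).
r_{33} = ‖u_3‖ = 2.4464.

r_{33} = 2.4464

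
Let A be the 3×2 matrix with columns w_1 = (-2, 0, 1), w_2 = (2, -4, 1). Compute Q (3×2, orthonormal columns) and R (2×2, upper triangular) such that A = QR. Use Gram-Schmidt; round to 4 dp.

w_1 = (-2, 0, 1); ‖w_1‖ = 2.2361, so e_1 = (-0.8944, 0.0000, 0.4472).
e_1·w_2 = (-0.8944)·2 + 0.0000·(-4) + 0.4472·1 = -1.3416.
u_2 = w_2 + 1.3416·e_1 = (0.8000, -4.0000, 1.6000).
‖u_2‖ = 4.3818, so e_2 = (0.1826, -0.9129, 0.3651).

Q = [[-0.8944, 0.1826], [0.0000, -0.9129], [0.4472, 0.3651]], R = [[2.2361, -1.3416], [0.0000, 4.3818]]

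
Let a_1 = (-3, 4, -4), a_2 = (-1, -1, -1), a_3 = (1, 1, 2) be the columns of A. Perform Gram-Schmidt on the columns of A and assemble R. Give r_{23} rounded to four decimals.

r_{23} = -2.0917

a_1 = (-3, 4, -4); ‖a_1‖ = 6.4031, so e_1 = (-0.4685, 0.6247, -0.6247).
e_1·a_2 = (-0.4685)·(-1) + 0.6247·(-1) + (-0.6247)·(-1) = 0.4685.
u_2 = a_2 − 0.4685·e_1 = (-0.7805, -1.2927, -0.7073).
‖u_2‖ = 1.6675, so e_2 = (-0.4681, -0.7752, -0.4242).
r_{23} = e_2·a_3 = -2.0917.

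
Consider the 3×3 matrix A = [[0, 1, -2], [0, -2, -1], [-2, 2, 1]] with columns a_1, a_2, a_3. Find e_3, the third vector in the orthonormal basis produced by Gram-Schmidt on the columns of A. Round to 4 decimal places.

e_1 = a_1/‖a_1‖ = (0, 0, -2)/2.0000 = (0.0000, 0.0000, -1.0000).
r_{12} = e_1·a_2 = -2.0000.
u_2 = a_2 + 2.0000·e_1 = (1.0000, -2.0000, 0.0000).
‖u_2‖ = 2.2361, so e_2 = (0.4472, -0.8944, 0.0000).
r_{13} = e_1·a_3 = -1.0000; r_{23} = e_2·a_3 = 0.0000.
u_3 = a_3 + 1.0000·e_1 + 0.0000·e_2 = (-2.0000, -1.0000, 0.0000).
‖u_3‖ = 2.2361, so e_3 = (-0.8944, -0.4472, 0.0000).

e_3 = (-0.8944, -0.4472, 0.0000)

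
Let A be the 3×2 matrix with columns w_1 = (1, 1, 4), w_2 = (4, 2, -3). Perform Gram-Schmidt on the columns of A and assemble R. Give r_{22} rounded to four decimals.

r_{22} = 5.1962

q_1 = w_1/‖w_1‖ = (1, 1, 4)/4.2426 = (0.2357, 0.2357, 0.9428).
r_{12} = q_1·w_2 = -1.4142.
u_2 = w_2 + 1.4142·q_1 = (4.3333, 2.3333, -1.6667).
r_{22} = ‖u_2‖ = 5.1962.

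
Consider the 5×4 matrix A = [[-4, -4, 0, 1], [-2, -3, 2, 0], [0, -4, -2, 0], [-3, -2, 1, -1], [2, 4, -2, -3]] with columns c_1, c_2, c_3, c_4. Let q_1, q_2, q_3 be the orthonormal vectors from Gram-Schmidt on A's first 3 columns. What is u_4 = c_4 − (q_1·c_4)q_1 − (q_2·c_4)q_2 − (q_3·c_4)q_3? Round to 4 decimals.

u_4 = (0.8832, -1.3264, -0.6074, -1.1590, -1.2985)

q_1 = c_1/‖c_1‖ = (-4, -2, 0, -3, 2)/5.7446 = (-0.6963, -0.3482, 0.0000, -0.5222, 0.3482).
r_{12} = q_1·c_2 = 6.2668.
u_2 = c_2 − 6.2668·q_1 = (0.3636, -0.8182, -4.0000, 1.2727, 1.8182).
‖u_2‖ = 4.6613, so q_2 = (0.0780, -0.1755, -0.8581, 0.2730, 0.3901).
r_{13} = q_1·c_3 = -1.9149; r_{23} = q_2·c_3 = 0.8581.
u_3 = c_3 + 1.9149·q_1 − 0.8581·q_2 = (-1.4003, 1.4840, -1.2636, -0.2343, -1.6681).
‖u_3‖ = 2.9321, so q_3 = (-0.4776, 0.5061, -0.4310, -0.0799, -0.5689).
r_{14} = q_1·c_4 = -1.2185; r_{24} = q_2·c_4 = -1.3652; r_{34} = q_3·c_4 = 1.3091.
u_4 = c_4 + 1.2185·q_1 + 1.3652·q_2 − 1.3091·q_3 = (0.8832, -1.3264, -0.6074, -1.1590, -1.2985).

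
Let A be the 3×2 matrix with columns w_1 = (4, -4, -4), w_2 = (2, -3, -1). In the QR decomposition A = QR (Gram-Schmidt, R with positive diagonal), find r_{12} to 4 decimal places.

r_{12} = 3.4641

e_1 = w_1/‖w_1‖ = (4, -4, -4)/6.9282 = (0.5774, -0.5774, -0.5774).
r_{12} = e_1·w_2 = 3.4641.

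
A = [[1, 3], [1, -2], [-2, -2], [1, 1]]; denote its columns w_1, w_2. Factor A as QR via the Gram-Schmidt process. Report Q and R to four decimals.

w_1 = (1, 1, -2, 1); ‖w_1‖ = 2.6458, so e_1 = (0.3780, 0.3780, -0.7559, 0.3780).
e_1·w_2 = 0.3780·3 + 0.3780·(-2) + (-0.7559)·(-2) + 0.3780·1 = 2.2678.
u_2 = w_2 − 2.2678·e_1 = (2.1429, -2.8571, -0.2857, 0.1429).
‖u_2‖ = 3.5857, so e_2 = (0.5976, -0.7968, -0.0797, 0.0398).

Q = [[0.3780, 0.5976], [0.3780, -0.7968], [-0.7559, -0.0797], [0.3780, 0.0398]], R = [[2.6458, 2.2678], [0.0000, 3.5857]]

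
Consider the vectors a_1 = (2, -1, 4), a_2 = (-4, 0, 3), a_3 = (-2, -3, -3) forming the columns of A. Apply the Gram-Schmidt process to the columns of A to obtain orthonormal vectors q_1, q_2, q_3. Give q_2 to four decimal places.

q_2 = (-0.8899, 0.0387, 0.4546)

a_1 = (2, -1, 4); ‖a_1‖ = 4.5826, so q_1 = (0.4364, -0.2182, 0.8729).
q_1·a_2 = 0.4364·(-4) + (-0.2182)·0 + 0.8729·3 = 0.8729.
u_2 = a_2 − 0.8729·q_1 = (-4.3810, 0.1905, 2.2381).
‖u_2‖ = 4.9232, so q_2 = (-0.8899, 0.0387, 0.4546).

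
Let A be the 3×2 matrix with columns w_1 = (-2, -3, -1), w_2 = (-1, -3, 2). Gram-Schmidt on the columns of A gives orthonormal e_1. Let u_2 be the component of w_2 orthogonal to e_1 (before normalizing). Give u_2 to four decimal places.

u_2 = (0.2857, -1.0714, 2.6429)

w_1 = (-2, -3, -1); ‖w_1‖ = 3.7417, so e_1 = (-0.5345, -0.8018, -0.2673).
e_1·w_2 = (-0.5345)·(-1) + (-0.8018)·(-3) + (-0.2673)·2 = 2.4054.
u_2 = w_2 − 2.4054·e_1 = (0.2857, -1.0714, 2.6429).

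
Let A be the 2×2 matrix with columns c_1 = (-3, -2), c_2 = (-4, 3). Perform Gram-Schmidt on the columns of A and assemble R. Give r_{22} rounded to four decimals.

r_{22} = 4.7150

c_1 = (-3, -2); ‖c_1‖ = 3.6056, so q_1 = (-0.8321, -0.5547).
q_1·c_2 = (-0.8321)·(-4) + (-0.5547)·3 = 1.6641.
u_2 = c_2 − 1.6641·q_1 = (-2.6154, 3.9231).
r_{22} = ‖u_2‖ = 4.7150.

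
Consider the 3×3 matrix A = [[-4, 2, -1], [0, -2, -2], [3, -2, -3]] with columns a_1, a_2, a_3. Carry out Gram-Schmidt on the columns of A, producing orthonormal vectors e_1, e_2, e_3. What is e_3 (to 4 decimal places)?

e_3 = (-0.5883, 0.1961, -0.7845)

a_1 = (-4, 0, 3); ‖a_1‖ = 5.0000, so e_1 = (-0.8000, 0.0000, 0.6000).
e_1·a_2 = (-0.8000)·2 + 0.0000·(-2) + 0.6000·(-2) = -2.8000.
u_2 = a_2 + 2.8000·e_1 = (-0.2400, -2.0000, -0.3200).
‖u_2‖ = 2.0396, so e_2 = (-0.1177, -0.9806, -0.1569).
e_1·a_3 = (-0.8000)·(-1) + 0.0000·(-2) + 0.6000·(-3) = -1.0000; e_2·a_3 = (-0.1177)·(-1) + (-0.9806)·(-2) + (-0.1569)·(-3) = 2.5495.
u_3 = a_3 + 1.0000·e_1 − 2.5495·e_2 = (-1.5000, 0.5000, -2.0000).
‖u_3‖ = 2.5495, so e_3 = (-0.5883, 0.1961, -0.7845).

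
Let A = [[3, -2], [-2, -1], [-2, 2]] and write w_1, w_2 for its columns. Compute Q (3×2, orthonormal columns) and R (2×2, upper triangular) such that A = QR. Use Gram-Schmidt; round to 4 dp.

q_1 = w_1/‖w_1‖ = (3, -2, -2)/4.1231 = (0.7276, -0.4851, -0.4851).
r_{12} = q_1·w_2 = -1.9403.
u_2 = w_2 + 1.9403·q_1 = (-0.5882, -1.9412, 1.0588).
‖u_2‖ = 2.2881, so q_2 = (-0.2571, -0.8484, 0.4628).

Q = [[0.7276, -0.2571], [-0.4851, -0.8484], [-0.4851, 0.4628]], R = [[4.1231, -1.9403], [0.0000, 2.2881]]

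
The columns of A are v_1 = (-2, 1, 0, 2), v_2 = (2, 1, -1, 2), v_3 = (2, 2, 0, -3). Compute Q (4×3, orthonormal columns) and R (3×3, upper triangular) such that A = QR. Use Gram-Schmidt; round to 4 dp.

Q = [[-0.6667, 0.7067, 0.0072], [0.3333, 0.2827, 0.8969], [0.0000, -0.3180, 0.0287], [0.6667, 0.5653, -0.4413]], R = [[3.0000, 0.3333, -2.6667], [0.0000, 3.1447, 0.2827], [0.0000, 0.0000, 3.1319]]

v_1 = (-2, 1, 0, 2); ‖v_1‖ = 3.0000, so q_1 = (-0.6667, 0.3333, 0.0000, 0.6667).
q_1·v_2 = (-0.6667)·2 + 0.3333·1 + 0.0000·(-1) + 0.6667·2 = 0.3333.
u_2 = v_2 − 0.3333·q_1 = (2.2222, 0.8889, -1.0000, 1.7778).
‖u_2‖ = 3.1447, so q_2 = (0.7067, 0.2827, -0.3180, 0.5653).
q_1·v_3 = (-0.6667)·2 + 0.3333·2 + 0.0000·0 + 0.6667·(-3) = -2.6667; q_2·v_3 = 0.7067·2 + 0.2827·2 + (-0.3180)·0 + 0.5653·(-3) = 0.2827.
u_3 = v_3 + 2.6667·q_1 − 0.2827·q_2 = (0.0225, 2.8090, 0.0899, -1.3820).
‖u_3‖ = 3.1319, so q_3 = (0.0072, 0.8969, 0.0287, -0.4413).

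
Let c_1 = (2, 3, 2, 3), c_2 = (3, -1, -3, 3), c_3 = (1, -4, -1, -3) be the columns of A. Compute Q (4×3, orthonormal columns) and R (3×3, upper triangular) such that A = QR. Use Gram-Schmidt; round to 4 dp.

Q = [[0.3922, 0.4920, 0.6955], [0.5883, -0.3280, -0.4073], [0.3922, -0.6710, 0.4650], [0.5883, 0.4473, -0.3663]], R = [[5.0990, 1.1767, -4.1184], [0.0000, 5.1590, 1.1332], [0.0000, 0.0000, 2.9588]]

c_1 = (2, 3, 2, 3); ‖c_1‖ = 5.0990, so e_1 = (0.3922, 0.5883, 0.3922, 0.5883).
e_1·c_2 = 0.3922·3 + 0.5883·(-1) + 0.3922·(-3) + 0.5883·3 = 1.1767.
u_2 = c_2 − 1.1767·e_1 = (2.5385, -1.6923, -3.4615, 2.3077).
‖u_2‖ = 5.1590, so e_2 = (0.4920, -0.3280, -0.6710, 0.4473).
e_1·c_3 = 0.3922·1 + 0.5883·(-4) + 0.3922·(-1) + 0.5883·(-3) = -4.1184; e_2·c_3 = 0.4920·1 + (-0.3280)·(-4) + (-0.6710)·(-1) + 0.4473·(-3) = 1.1332.
u_3 = c_3 + 4.1184·e_1 − 1.1332·e_2 = (2.0578, -1.2052, 1.3757, -1.0838).
‖u_3‖ = 2.9588, so e_3 = (0.6955, -0.4073, 0.4650, -0.3663).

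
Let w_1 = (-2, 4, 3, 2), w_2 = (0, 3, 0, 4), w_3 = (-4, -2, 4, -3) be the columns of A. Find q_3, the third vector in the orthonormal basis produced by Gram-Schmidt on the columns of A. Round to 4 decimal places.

w_1 = (-2, 4, 3, 2); ‖w_1‖ = 5.7446, so q_1 = (-0.3482, 0.6963, 0.5222, 0.3482).
q_1·w_2 = (-0.3482)·0 + 0.6963·3 + 0.5222·0 + 0.3482·4 = 3.4816.
u_2 = w_2 − 3.4816·q_1 = (1.2121, 0.5758, -1.8182, 2.7879).
‖u_2‖ = 3.5887, so q_2 = (0.3378, 0.1604, -0.5066, 0.7768).
q_1·w_3 = (-0.3482)·(-4) + 0.6963·(-2) + 0.5222·4 + 0.3482·(-3) = 1.0445; q_2·w_3 = 0.3378·(-4) + 0.1604·(-2) + (-0.5066)·4 + 0.7768·(-3) = -6.0290.
u_3 = w_3 − 1.0445·q_1 + 6.0290·q_2 = (-1.6000, -1.7600, 0.4000, 1.3200).
‖u_3‖ = 2.7495, so q_3 = (-0.5819, -0.6401, 0.1455, 0.4801).

q_3 = (-0.5819, -0.6401, 0.1455, 0.4801)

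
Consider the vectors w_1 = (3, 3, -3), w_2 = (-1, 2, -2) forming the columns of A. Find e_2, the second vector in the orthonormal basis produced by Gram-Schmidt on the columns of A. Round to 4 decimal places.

w_1 = (3, 3, -3); ‖w_1‖ = 5.1962, so e_1 = (0.5774, 0.5774, -0.5774).
e_1·w_2 = 0.5774·(-1) + 0.5774·2 + (-0.5774)·(-2) = 1.7321.
u_2 = w_2 − 1.7321·e_1 = (-2.0000, 1.0000, -1.0000).
‖u_2‖ = 2.4495, so e_2 = (-0.8165, 0.4082, -0.4082).

e_2 = (-0.8165, 0.4082, -0.4082)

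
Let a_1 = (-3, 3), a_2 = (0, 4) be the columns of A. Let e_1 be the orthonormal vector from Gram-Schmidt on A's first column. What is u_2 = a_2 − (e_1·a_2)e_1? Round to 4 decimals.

e_1 = a_1/‖a_1‖ = (-3, 3)/4.2426 = (-0.7071, 0.7071).
r_{12} = e_1·a_2 = 2.8284.
u_2 = a_2 − 2.8284·e_1 = (2.0000, 2.0000).

u_2 = (2.0000, 2.0000)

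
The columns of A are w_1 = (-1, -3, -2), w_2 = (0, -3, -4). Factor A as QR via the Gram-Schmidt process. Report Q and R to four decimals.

w_1 = (-1, -3, -2); ‖w_1‖ = 3.7417, so q_1 = (-0.2673, -0.8018, -0.5345).
q_1·w_2 = (-0.2673)·0 + (-0.8018)·(-3) + (-0.5345)·(-4) = 4.5434.
u_2 = w_2 − 4.5434·q_1 = (1.2143, 0.6429, -1.5714).
‖u_2‖ = 2.0874, so q_2 = (0.5817, 0.3080, -0.7528).

Q = [[-0.2673, 0.5817], [-0.8018, 0.3080], [-0.5345, -0.7528]], R = [[3.7417, 4.5434], [0.0000, 2.0874]]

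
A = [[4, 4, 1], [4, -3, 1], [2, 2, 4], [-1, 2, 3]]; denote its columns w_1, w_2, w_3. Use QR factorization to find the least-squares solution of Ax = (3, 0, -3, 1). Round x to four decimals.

x = (0.2754, 0.4731, -0.6177)

e_1 = w_1/‖w_1‖ = (4, 4, 2, -1)/6.0828 = (0.6576, 0.6576, 0.3288, -0.1644).
r_{12} = e_1·w_2 = 0.9864.
u_2 = w_2 − 0.9864·e_1 = (3.3514, -3.6486, 1.6757, 2.1622).
‖u_2‖ = 5.6592, so e_2 = (0.5922, -0.6447, 0.2961, 0.3821).
r_{13} = e_1·w_3 = 2.1372; r_{23} = e_2·w_3 = 2.2780.
u_3 = w_3 − 2.1372·e_1 − 2.2780·e_2 = (-1.7544, 1.0633, 2.6228, 2.4810).
‖u_3‖ = 4.1525, so e_3 = (-0.4225, 0.2561, 0.6316, 0.5975).
Qᵀb = (0.8220, 1.2703, -2.5649).
Back-substitute: x_3 = -2.5649/4.1525 = -0.6177.
x_2 = (1.2703 − 2.2780·(-0.6177))/5.6592 = 0.4731.
x_1 = (0.8220 − 0.9864·0.4731 − 2.1372·(-0.6177))/6.0828 = 0.2754.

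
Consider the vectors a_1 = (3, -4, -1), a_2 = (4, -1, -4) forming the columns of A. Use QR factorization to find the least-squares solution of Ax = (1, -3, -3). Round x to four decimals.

a_1 = (3, -4, -1); ‖a_1‖ = 5.0990, so q_1 = (0.5883, -0.7845, -0.1961).
q_1·a_2 = 0.5883·4 + (-0.7845)·(-1) + (-0.1961)·(-4) = 3.9223.
u_2 = a_2 − 3.9223·q_1 = (1.6923, 2.0769, -3.2308).
‖u_2‖ = 4.1971, so q_2 = (0.4032, 0.4949, -0.7698).
Qᵀb = (3.5301, 1.2280).
Back-substitute: x_2 = 1.2280/4.1971 = 0.2926.
x_1 = (3.5301 − 3.9223·0.2926)/5.0990 = 0.4672.

x = (0.4672, 0.2926)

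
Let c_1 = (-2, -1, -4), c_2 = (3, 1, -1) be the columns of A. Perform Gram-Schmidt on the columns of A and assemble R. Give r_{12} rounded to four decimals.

r_{12} = -0.6547

c_1 = (-2, -1, -4); ‖c_1‖ = 4.5826, so e_1 = (-0.4364, -0.2182, -0.8729).
r_{12} = e_1·c_2 = -0.6547.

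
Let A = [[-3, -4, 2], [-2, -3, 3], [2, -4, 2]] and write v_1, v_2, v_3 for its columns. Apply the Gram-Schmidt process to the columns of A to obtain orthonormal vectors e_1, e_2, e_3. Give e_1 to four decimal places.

e_1 = (-0.7276, -0.4851, 0.4851)

v_1 = (-3, -2, 2); ‖v_1‖ = 4.1231, so e_1 = (-0.7276, -0.4851, 0.4851).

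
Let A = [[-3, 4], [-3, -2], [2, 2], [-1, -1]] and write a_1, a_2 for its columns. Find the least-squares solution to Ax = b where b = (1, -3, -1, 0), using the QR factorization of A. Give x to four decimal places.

a_1 = (-3, -3, 2, -1); ‖a_1‖ = 4.7958, so q_1 = (-0.6255, -0.6255, 0.4170, -0.2085).
q_1·a_2 = (-0.6255)·4 + (-0.6255)·(-2) + 0.4170·2 + (-0.2085)·(-1) = -0.2085.
u_2 = a_2 + 0.2085·q_1 = (3.8696, -2.1304, 2.0870, -1.0435).
‖u_2‖ = 4.9957, so q_2 = (0.7746, -0.4265, 0.4178, -0.2089).
Qᵀb = (0.8341, 1.6362).
Back-substitute: x_2 = 1.6362/4.9957 = 0.3275.
x_1 = (0.8341 + 0.2085·0.3275)/4.7958 = 0.1882.

x = (0.1882, 0.3275)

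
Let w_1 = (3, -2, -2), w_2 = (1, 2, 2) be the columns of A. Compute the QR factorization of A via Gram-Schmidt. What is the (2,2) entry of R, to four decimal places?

q_1 = w_1/‖w_1‖ = (3, -2, -2)/4.1231 = (0.7276, -0.4851, -0.4851).
r_{12} = q_1·w_2 = -1.2127.
u_2 = w_2 + 1.2127·q_1 = (1.8824, 1.4118, 1.4118).
r_{22} = ‖u_2‖ = 2.7440.

r_{22} = 2.7440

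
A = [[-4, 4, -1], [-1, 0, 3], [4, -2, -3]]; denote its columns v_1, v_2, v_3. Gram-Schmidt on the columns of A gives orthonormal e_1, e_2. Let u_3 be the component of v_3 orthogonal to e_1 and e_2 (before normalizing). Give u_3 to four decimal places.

e_1 = v_1/‖v_1‖ = (-4, -1, 4)/5.7446 = (-0.6963, -0.1741, 0.6963).
r_{12} = e_1·v_2 = -4.1779.
u_2 = v_2 + 4.1779·e_1 = (1.0909, -0.7273, 0.9091).
‖u_2‖ = 1.5954, so e_2 = (0.6838, -0.4558, 0.5698).
r_{13} = e_1·v_3 = -1.9149; r_{23} = e_2·v_3 = -3.7607.
u_3 = v_3 + 1.9149·e_1 + 3.7607·e_2 = (0.2381, 0.9524, 0.4762).

u_3 = (0.2381, 0.9524, 0.4762)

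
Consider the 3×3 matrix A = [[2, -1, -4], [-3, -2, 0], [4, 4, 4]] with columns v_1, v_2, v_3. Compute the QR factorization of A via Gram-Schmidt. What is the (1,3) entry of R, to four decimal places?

v_1 = (2, -3, 4); ‖v_1‖ = 5.3852, so e_1 = (0.3714, -0.5571, 0.7428).
r_{13} = e_1·v_3 = 1.4856.

r_{13} = 1.4856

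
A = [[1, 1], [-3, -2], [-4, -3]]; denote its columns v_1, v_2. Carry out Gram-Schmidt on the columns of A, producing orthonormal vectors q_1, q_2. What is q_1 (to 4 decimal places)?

v_1 = (1, -3, -4); ‖v_1‖ = 5.0990, so q_1 = (0.1961, -0.5883, -0.7845).

q_1 = (0.1961, -0.5883, -0.7845)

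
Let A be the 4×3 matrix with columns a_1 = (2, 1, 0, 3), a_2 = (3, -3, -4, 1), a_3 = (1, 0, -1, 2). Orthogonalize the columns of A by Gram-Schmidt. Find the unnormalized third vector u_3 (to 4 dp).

q_1 = a_1/‖a_1‖ = (2, 1, 0, 3)/3.7417 = (0.5345, 0.2673, 0.0000, 0.8018).
r_{12} = q_1·a_2 = 1.6036.
u_2 = a_2 − 1.6036·q_1 = (2.1429, -3.4286, -4.0000, -0.2857).
‖u_2‖ = 5.6946, so q_2 = (0.3763, -0.6021, -0.7024, -0.0502).
r_{13} = q_1·a_3 = 2.1381; r_{23} = q_2·a_3 = 0.9784.
u_3 = a_3 − 2.1381·q_1 − 0.9784·q_2 = (-0.5110, 0.0176, -0.3128, 0.3348).

u_3 = (-0.5110, 0.0176, -0.3128, 0.3348)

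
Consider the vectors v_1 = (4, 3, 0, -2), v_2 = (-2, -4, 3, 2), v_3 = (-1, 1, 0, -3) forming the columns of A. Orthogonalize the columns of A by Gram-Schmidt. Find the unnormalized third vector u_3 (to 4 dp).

v_1 = (4, 3, 0, -2); ‖v_1‖ = 5.3852, so q_1 = (0.7428, 0.5571, 0.0000, -0.3714).
q_1·v_2 = 0.7428·(-2) + 0.5571·(-4) + 0.0000·3 + (-0.3714)·2 = -4.4567.
u_2 = v_2 + 4.4567·q_1 = (1.3103, -1.5172, 3.0000, 0.3448).
‖u_2‖ = 3.6246, so q_2 = (0.3615, -0.4186, 0.8277, 0.0951).
q_1·v_3 = 0.7428·(-1) + 0.5571·1 + 0.0000·0 + (-0.3714)·(-3) = 0.9285; q_2·v_3 = 0.3615·(-1) + (-0.4186)·1 + 0.8277·0 + 0.0951·(-3) = -1.0655.
u_3 = v_3 − 0.9285·q_1 + 1.0655·q_2 = (-1.3045, 0.0367, 0.8819, -2.5538).

u_3 = (-1.3045, 0.0367, 0.8819, -2.5538)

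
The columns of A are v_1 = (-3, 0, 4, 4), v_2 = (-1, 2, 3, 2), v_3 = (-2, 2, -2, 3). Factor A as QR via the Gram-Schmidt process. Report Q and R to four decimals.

Q = [[-0.4685, 0.3025, -0.3068], [0.0000, 0.8858, 0.4290], [0.6247, 0.3349, -0.7047], [0.6247, -0.1080, 0.4746]], R = [[6.4031, 3.5920, 1.5617], [0.0000, 2.2578, 0.1728], [0.0000, 0.0000, 4.3048]]

v_1 = (-3, 0, 4, 4); ‖v_1‖ = 6.4031, so e_1 = (-0.4685, 0.0000, 0.6247, 0.6247).
e_1·v_2 = (-0.4685)·(-1) + 0.0000·2 + 0.6247·3 + 0.6247·2 = 3.5920.
u_2 = v_2 − 3.5920·e_1 = (0.6829, 2.0000, 0.7561, -0.2439).
‖u_2‖ = 2.2578, so e_2 = (0.3025, 0.8858, 0.3349, -0.1080).
e_1·v_3 = (-0.4685)·(-2) + 0.0000·2 + 0.6247·(-2) + 0.6247·3 = 1.5617; e_2·v_3 = 0.3025·(-2) + 0.8858·2 + 0.3349·(-2) + (-0.1080)·3 = 0.1728.
u_3 = v_3 − 1.5617·e_1 − 0.1728·e_2 = (-1.3206, 1.8469, -3.0335, 2.0431).
‖u_3‖ = 4.3048, so e_3 = (-0.3068, 0.4290, -0.7047, 0.4746).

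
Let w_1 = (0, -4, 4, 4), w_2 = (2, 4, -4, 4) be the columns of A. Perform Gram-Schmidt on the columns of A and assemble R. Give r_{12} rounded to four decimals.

w_1 = (0, -4, 4, 4); ‖w_1‖ = 6.9282, so e_1 = (0.0000, -0.5774, 0.5774, 0.5774).
r_{12} = e_1·w_2 = -2.3094.

r_{12} = -2.3094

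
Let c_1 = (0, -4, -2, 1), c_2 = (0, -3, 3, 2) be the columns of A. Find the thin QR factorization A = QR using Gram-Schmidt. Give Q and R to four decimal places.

Q = [[0.0000, 0.0000], [-0.8729, -0.3391], [-0.4364, 0.8641], [0.2182, 0.3719]], R = [[4.5826, 1.7457], [0.0000, 4.3534]]

q_1 = c_1/‖c_1‖ = (0, -4, -2, 1)/4.5826 = (0.0000, -0.8729, -0.4364, 0.2182).
r_{12} = q_1·c_2 = 1.7457.
u_2 = c_2 − 1.7457·q_1 = (0.0000, -1.4762, 3.7619, 1.6190).
‖u_2‖ = 4.3534, so q_2 = (0.0000, -0.3391, 0.8641, 0.3719).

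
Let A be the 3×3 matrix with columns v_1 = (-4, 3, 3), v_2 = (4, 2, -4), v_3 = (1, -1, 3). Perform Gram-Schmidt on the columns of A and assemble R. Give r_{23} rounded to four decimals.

v_1 = (-4, 3, 3); ‖v_1‖ = 5.8310, so q_1 = (-0.6860, 0.5145, 0.5145).
q_1·v_2 = (-0.6860)·4 + 0.5145·2 + 0.5145·(-4) = -3.7730.
u_2 = v_2 + 3.7730·q_1 = (1.4118, 3.9412, -2.0588).
‖u_2‖ = 4.6653, so q_2 = (0.3026, 0.8448, -0.4413).
r_{23} = q_2·v_3 = -1.8661.

r_{23} = -1.8661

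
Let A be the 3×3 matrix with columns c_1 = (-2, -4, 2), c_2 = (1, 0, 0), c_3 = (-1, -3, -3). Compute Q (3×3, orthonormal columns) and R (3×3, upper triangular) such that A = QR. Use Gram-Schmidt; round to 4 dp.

q_1 = c_1/‖c_1‖ = (-2, -4, 2)/4.8990 = (-0.4082, -0.8165, 0.4082).
r_{12} = q_1·c_2 = -0.4082.
u_2 = c_2 + 0.4082·q_1 = (0.8333, -0.3333, 0.1667).
‖u_2‖ = 0.9129, so q_2 = (0.9129, -0.3651, 0.1826).
r_{13} = q_1·c_3 = 1.6330; r_{23} = q_2·c_3 = -0.3651.
u_3 = c_3 − 1.6330·q_1 + 0.3651·q_2 = (0.0000, -1.8000, -3.6000).
‖u_3‖ = 4.0249, so q_3 = (0.0000, -0.4472, -0.8944).

Q = [[-0.4082, 0.9129, 0.0000], [-0.8165, -0.3651, -0.4472], [0.4082, 0.1826, -0.8944]], R = [[4.8990, -0.4082, 1.6330], [0.0000, 0.9129, -0.3651], [0.0000, 0.0000, 4.0249]]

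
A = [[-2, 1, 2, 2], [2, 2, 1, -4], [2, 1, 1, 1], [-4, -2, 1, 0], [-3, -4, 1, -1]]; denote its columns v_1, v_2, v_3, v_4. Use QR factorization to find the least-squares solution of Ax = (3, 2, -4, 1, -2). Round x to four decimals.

v_1 = (-2, 2, 2, -4, -3); ‖v_1‖ = 6.0828, so e_1 = (-0.3288, 0.3288, 0.3288, -0.6576, -0.4932).
e_1·v_2 = (-0.3288)·1 + 0.3288·2 + 0.3288·1 + (-0.6576)·(-2) + (-0.4932)·(-4) = 3.9456.
u_2 = v_2 − 3.9456·e_1 = (2.2973, 0.7027, -0.2973, 0.5946, -2.0541).
‖u_2‖ = 3.2299, so e_2 = (0.7113, 0.2176, -0.0920, 0.1841, -0.6359).
e_1·v_3 = (-0.3288)·2 + 0.3288·1 + 0.3288·1 + (-0.6576)·1 + (-0.4932)·1 = -1.1508; e_2·v_3 = 0.7113·2 + 0.2176·1 + (-0.0920)·1 + 0.1841·1 + (-0.6359)·1 = 1.0962.
u_3 = v_3 + 1.1508·e_1 − 1.0962·e_2 = (0.8420, 1.1399, 1.4793, 0.0415, 1.1295).
‖u_3‖ = 2.3397, so e_3 = (0.3599, 0.4872, 0.6323, 0.0177, 0.4828).
e_1·v_4 = (-0.3288)·2 + 0.3288·(-4) + 0.3288·1 + (-0.6576)·0 + (-0.4932)·(-1) = -1.1508; e_2·v_4 = 0.7113·2 + 0.2176·(-4) + (-0.0920)·1 + 0.1841·0 + (-0.6359)·(-1) = 1.0962; e_3·v_4 = 0.3599·2 + 0.4872·(-4) + 0.6323·1 + 0.0177·0 + 0.4828·(-1) = -1.0796.
u_4 = v_4 + 1.1508·e_1 − 1.0962·e_2 + 1.0796·e_3 = (1.2305, -3.3341, 2.1619, -0.9394, -0.3493).
‖u_4‖ = 4.2789, so e_4 = (0.2876, -0.7792, 0.5052, -0.2196, -0.0816).
Qᵀb = (-1.3152, 4.3930, -1.4229, -2.7730).
Back-substitute: x_4 = -2.7730/4.2789 = -0.6481.
x_3 = (-1.4229 + 1.0796·(-0.6481))/2.3397 = -0.9072.
x_2 = (4.3930 − 1.0962·(-0.9072) − 1.0962·(-0.6481))/3.2299 = 1.8879.
x_1 = (-1.3152 − 3.9456·1.8879 + 1.1508·(-0.9072) + 1.1508·(-0.6481))/6.0828 = -1.7350.

x = (-1.7350, 1.8879, -0.9072, -0.6481)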